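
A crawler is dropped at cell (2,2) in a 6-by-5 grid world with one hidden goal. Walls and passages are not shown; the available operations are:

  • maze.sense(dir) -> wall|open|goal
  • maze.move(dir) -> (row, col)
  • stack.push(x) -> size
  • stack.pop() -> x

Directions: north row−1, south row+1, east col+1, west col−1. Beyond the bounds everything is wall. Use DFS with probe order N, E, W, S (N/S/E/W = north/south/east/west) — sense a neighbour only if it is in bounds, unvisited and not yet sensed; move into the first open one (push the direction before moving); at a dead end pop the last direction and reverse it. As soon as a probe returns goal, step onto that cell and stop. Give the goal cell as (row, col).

~$ sense dir=north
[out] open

~$ push x=north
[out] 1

~$ move dir=north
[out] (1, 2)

~$ sense dir=north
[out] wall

~$ sense dir=east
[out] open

~$ push x=east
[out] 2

~$ move dir=east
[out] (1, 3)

~$ sense dir=north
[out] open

~$ push x=north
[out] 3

~$ move dir=north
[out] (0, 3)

~$ sense dir=east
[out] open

~$ push x=east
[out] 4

~$ move dir=east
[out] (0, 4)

~$ sense dir=south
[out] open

~$ push x=south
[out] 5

~$ move dir=south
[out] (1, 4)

~$ sense dir=south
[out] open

~$ push x=south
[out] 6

~$ move dir=south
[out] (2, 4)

~$ sense dir=west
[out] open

~$ push x=west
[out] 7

~$ move dir=west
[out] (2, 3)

~$ sense dir=south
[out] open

~$ push x=south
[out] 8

~$ move dir=south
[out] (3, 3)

~$ sense dir=east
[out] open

~$ push x=east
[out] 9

~$ move dir=east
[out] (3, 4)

~$ sense dir=south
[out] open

~$ push x=south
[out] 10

~$ move dir=south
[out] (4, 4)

~$ sense dir=west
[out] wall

~$ sense dir=south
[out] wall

~$ pop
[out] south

~$ move dir=north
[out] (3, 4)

~$ pop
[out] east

~$ move dir=west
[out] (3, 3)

~$ sense dir=west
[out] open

~$ push x=west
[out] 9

~$ move dir=west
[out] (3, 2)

~$ sense dir=west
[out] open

~$ push x=west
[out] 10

~$ move dir=west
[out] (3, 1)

~$ sense dir=north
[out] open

~$ push x=north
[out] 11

~$ move dir=north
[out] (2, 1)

~$ sense dir=north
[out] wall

~$ sense dir=west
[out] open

~$ push x=west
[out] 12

~$ move dir=west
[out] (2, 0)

~$ sense dir=north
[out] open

~$ push x=north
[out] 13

~$ move dir=north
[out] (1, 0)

~$ sense dir=north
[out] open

~$ push x=north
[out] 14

~$ move dir=north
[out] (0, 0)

~$ sense dir=east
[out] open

~$ push x=east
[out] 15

~$ move dir=east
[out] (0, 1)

~$ pop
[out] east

~$ move dir=west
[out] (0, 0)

~$ pop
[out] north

~$ move dir=south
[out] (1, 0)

~$ pop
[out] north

~$ move dir=south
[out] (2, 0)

~$ sense dir=south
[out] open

~$ push x=south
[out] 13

~$ move dir=south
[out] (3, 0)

~$ sense dir=south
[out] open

~$ push x=south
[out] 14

~$ move dir=south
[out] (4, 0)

~$ sense dir=east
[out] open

~$ push x=east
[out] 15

~$ move dir=east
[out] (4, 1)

~$ sense dir=east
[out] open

~$ push x=east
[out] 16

~$ move dir=east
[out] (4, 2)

~$ sense dir=south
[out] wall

~$ pop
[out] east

~$ move dir=west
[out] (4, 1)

~$ sense dir=south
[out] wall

~$ pop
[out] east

~$ move dir=west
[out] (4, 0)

~$ sense dir=south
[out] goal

~$ move dir=south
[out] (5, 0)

Answer: (5, 0)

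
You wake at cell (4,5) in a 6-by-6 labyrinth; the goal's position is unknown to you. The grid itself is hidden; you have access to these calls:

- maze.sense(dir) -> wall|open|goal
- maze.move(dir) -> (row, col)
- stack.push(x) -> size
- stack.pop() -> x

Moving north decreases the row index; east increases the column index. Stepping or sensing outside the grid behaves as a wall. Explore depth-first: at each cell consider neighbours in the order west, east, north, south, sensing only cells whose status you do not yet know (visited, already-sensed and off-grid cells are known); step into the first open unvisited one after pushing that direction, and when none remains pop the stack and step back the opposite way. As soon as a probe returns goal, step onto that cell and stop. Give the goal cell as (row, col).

I try sense using dir='west', and get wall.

Then sense using dir='north', and get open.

Invoking push using x='north', and see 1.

Next I call move using dir='north', giving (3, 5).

Using sense using dir='west', → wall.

I try sense using dir='north', — result: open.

I invoke push using x='north', which returns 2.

I invoke move using dir='north', which returns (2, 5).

I call sense using dir='west', which returns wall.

I invoke sense using dir='north', and observe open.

I try push using x='north', — result: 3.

Now I run move using dir='north', giving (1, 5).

Invoking sense using dir='west', — result: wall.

Now I run sense using dir='north', : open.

Now I run push using x='north', : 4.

I invoke move using dir='north', : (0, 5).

Using sense using dir='west', — result: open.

I invoke push using x='west', — result: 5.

Next I call move using dir='west', which returns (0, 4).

Then sense using dir='west', and see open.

Using push using x='west', and see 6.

I invoke move using dir='west', : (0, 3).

Using sense using dir='west', yielding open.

Calling push using x='west', and see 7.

Now I run move using dir='west', : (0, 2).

I use sense using dir='west', → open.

Next I call push using x='west', and see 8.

Then move using dir='west', which returns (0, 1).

Next I call sense using dir='west', — result: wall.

I call sense using dir='south', and see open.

Next I call push using x='south', — result: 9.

I try move using dir='south', and get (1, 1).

I use sense using dir='west', which returns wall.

Next I call sense using dir='east', → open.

Then push using x='east', which returns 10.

I try move using dir='east', and get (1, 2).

I try sense using dir='east', which returns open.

Invoking push using x='east', which returns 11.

Using move using dir='east', yielding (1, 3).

I use sense using dir='south', which returns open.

I call push using x='south', and see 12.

Next I call move using dir='south', and see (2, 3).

Then sense using dir='west', : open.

Next I call push using x='west', — result: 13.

Then move using dir='west', which returns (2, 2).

I call sense using dir='west', and observe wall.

I use sense using dir='south', and observe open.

I run push using x='south', which returns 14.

Now I run move using dir='south', and see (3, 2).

I call sense using dir='west', : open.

Next I call push using x='west', and observe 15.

I invoke move using dir='west', : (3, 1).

Next I call sense using dir='west', : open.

Invoking push using x='west', and get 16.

Calling move using dir='west', yielding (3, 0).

Calling sense using dir='north', giving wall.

Invoking sense using dir='south', which returns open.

Using push using x='south', which returns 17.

Invoking move using dir='south', yielding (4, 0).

Invoking sense using dir='east', — result: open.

Then push using x='east', yielding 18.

Using move using dir='east', which returns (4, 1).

Invoking sense using dir='east', — result: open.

Next I call push using x='east', and observe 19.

I use move using dir='east', — result: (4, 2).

I invoke sense using dir='east', → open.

Then push using x='east', : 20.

I try move using dir='east', which returns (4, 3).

I invoke sense using dir='north', and see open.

Then push using x='north', and see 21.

Now I run move using dir='north', which returns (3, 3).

Next I call pop(), and see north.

I use move using dir='south', yielding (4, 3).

I call sense using dir='south', and see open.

Calling push using x='south', — result: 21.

Now I run move using dir='south', giving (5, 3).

I use sense using dir='west', : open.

Now I run push using x='west', and see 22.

Then move using dir='west', and see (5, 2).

Using sense using dir='west', and observe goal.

Then move using dir='west', : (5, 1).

Answer: (5, 1)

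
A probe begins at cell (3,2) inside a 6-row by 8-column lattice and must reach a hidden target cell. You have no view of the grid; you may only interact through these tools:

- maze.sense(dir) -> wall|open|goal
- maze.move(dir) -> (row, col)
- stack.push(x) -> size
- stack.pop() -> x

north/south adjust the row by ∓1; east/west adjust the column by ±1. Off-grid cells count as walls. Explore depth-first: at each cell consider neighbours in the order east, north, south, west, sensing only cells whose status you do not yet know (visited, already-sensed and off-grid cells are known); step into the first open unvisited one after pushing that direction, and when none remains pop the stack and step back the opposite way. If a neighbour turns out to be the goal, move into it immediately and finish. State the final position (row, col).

Step: maze.sense[east]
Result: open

Step: stack.push[east]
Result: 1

Step: maze.move[east]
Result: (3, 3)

Step: maze.sense[east]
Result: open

Step: stack.push[east]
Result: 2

Step: maze.move[east]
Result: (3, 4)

Step: maze.sense[east]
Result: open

Step: stack.push[east]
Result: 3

Step: maze.move[east]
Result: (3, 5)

Step: maze.sense[east]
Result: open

Step: stack.push[east]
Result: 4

Step: maze.move[east]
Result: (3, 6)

Step: maze.sense[east]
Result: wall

Step: maze.sense[north]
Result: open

Step: stack.push[north]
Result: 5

Step: maze.move[north]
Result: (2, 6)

Step: maze.sense[east]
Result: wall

Step: maze.sense[north]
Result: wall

Step: maze.sense[west]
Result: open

Step: stack.push[west]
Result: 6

Step: maze.move[west]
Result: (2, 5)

Step: maze.sense[north]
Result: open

Step: stack.push[north]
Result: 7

Step: maze.move[north]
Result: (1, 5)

Step: maze.sense[north]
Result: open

Step: stack.push[north]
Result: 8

Step: maze.move[north]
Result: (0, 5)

Step: maze.sense[east]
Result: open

Step: stack.push[east]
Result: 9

Step: maze.move[east]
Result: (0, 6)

Step: maze.sense[east]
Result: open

Step: stack.push[east]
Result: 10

Step: maze.move[east]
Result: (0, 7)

Step: maze.sense[south]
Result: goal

Step: maze.move[south]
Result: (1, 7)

Answer: (1, 7)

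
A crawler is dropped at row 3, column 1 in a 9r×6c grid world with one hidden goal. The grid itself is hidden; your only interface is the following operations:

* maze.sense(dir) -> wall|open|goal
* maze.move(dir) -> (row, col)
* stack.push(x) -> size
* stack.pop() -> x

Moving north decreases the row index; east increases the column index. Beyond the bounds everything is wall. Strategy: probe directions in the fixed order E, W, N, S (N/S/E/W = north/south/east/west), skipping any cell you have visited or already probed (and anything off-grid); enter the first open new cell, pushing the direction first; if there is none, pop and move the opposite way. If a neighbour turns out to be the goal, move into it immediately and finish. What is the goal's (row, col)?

·→ maze.sense(dir→east)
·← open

·→ stack.push(x→east)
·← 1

·→ maze.move(dir→east)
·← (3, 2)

·→ maze.sense(dir→east)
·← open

·→ stack.push(x→east)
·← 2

·→ maze.move(dir→east)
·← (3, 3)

·→ maze.sense(dir→east)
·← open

·→ stack.push(x→east)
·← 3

·→ maze.move(dir→east)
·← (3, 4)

·→ maze.sense(dir→east)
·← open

·→ stack.push(x→east)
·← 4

·→ maze.move(dir→east)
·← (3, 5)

·→ maze.sense(dir→north)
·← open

·→ stack.push(x→north)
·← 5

·→ maze.move(dir→north)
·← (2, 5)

·→ maze.sense(dir→west)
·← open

·→ stack.push(x→west)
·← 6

·→ maze.move(dir→west)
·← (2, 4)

·→ maze.sense(dir→west)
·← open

·→ stack.push(x→west)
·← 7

·→ maze.move(dir→west)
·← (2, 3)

·→ maze.sense(dir→west)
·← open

·→ stack.push(x→west)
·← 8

·→ maze.move(dir→west)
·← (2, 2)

·→ maze.sense(dir→west)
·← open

·→ stack.push(x→west)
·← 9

·→ maze.move(dir→west)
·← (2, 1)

·→ maze.sense(dir→west)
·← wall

·→ maze.sense(dir→north)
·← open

·→ stack.push(x→north)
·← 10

·→ maze.move(dir→north)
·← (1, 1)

·→ maze.sense(dir→east)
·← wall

·→ maze.sense(dir→west)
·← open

·→ stack.push(x→west)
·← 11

·→ maze.move(dir→west)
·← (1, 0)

·→ maze.sense(dir→north)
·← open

·→ stack.push(x→north)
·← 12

·→ maze.move(dir→north)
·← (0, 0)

·→ maze.sense(dir→east)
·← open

·→ stack.push(x→east)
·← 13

·→ maze.move(dir→east)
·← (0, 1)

·→ maze.sense(dir→east)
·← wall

·→ stack.pop()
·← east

·→ maze.move(dir→west)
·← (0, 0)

·→ stack.pop()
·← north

·→ maze.move(dir→south)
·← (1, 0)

·→ stack.pop()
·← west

·→ maze.move(dir→east)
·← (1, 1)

·→ stack.pop()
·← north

·→ maze.move(dir→south)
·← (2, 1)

·→ stack.pop()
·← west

·→ maze.move(dir→east)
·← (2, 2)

·→ stack.pop()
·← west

·→ maze.move(dir→east)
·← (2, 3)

·→ maze.sense(dir→north)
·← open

·→ stack.push(x→north)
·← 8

·→ maze.move(dir→north)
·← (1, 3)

·→ maze.sense(dir→east)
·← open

·→ stack.push(x→east)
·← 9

·→ maze.move(dir→east)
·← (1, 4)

·→ maze.sense(dir→east)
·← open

·→ stack.push(x→east)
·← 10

·→ maze.move(dir→east)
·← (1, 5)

·→ maze.sense(dir→north)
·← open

·→ stack.push(x→north)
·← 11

·→ maze.move(dir→north)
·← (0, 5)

·→ maze.sense(dir→west)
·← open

·→ stack.push(x→west)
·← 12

·→ maze.move(dir→west)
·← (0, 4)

·→ maze.sense(dir→west)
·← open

·→ stack.push(x→west)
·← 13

·→ maze.move(dir→west)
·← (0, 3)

·→ stack.pop()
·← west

·→ maze.move(dir→east)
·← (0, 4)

·→ stack.pop()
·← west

·→ maze.move(dir→east)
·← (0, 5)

·→ stack.pop()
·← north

·→ maze.move(dir→south)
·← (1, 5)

·→ stack.pop()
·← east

·→ maze.move(dir→west)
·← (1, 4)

·→ stack.pop()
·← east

·→ maze.move(dir→west)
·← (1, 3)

·→ stack.pop()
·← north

·→ maze.move(dir→south)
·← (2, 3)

·→ stack.pop()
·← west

·→ maze.move(dir→east)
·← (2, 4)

·→ stack.pop()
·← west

·→ maze.move(dir→east)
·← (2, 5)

·→ stack.pop()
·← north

·→ maze.move(dir→south)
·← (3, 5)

·→ maze.sense(dir→south)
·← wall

·→ stack.pop()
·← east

·→ maze.move(dir→west)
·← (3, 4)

·→ maze.sense(dir→south)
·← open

·→ stack.push(x→south)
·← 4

·→ maze.move(dir→south)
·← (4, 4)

·→ maze.sense(dir→west)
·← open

·→ stack.push(x→west)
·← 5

·→ maze.move(dir→west)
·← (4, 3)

·→ maze.sense(dir→west)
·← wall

·→ maze.sense(dir→south)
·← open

·→ stack.push(x→south)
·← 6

·→ maze.move(dir→south)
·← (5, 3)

·→ maze.sense(dir→east)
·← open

·→ stack.push(x→east)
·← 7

·→ maze.move(dir→east)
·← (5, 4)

·→ maze.sense(dir→east)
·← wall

·→ maze.sense(dir→south)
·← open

·→ stack.push(x→south)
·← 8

·→ maze.move(dir→south)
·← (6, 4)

·→ maze.sense(dir→east)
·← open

·→ stack.push(x→east)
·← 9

·→ maze.move(dir→east)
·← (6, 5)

·→ maze.sense(dir→south)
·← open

·→ stack.push(x→south)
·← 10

·→ maze.move(dir→south)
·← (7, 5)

·→ maze.sense(dir→west)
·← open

·→ stack.push(x→west)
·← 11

·→ maze.move(dir→west)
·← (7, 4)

·→ maze.sense(dir→west)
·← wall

·→ maze.sense(dir→south)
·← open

·→ stack.push(x→south)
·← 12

·→ maze.move(dir→south)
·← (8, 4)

·→ maze.sense(dir→east)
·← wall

·→ maze.sense(dir→west)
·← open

·→ stack.push(x→west)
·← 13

·→ maze.move(dir→west)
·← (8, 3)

·→ maze.sense(dir→west)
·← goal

·→ maze.move(dir→west)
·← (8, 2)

Answer: (8, 2)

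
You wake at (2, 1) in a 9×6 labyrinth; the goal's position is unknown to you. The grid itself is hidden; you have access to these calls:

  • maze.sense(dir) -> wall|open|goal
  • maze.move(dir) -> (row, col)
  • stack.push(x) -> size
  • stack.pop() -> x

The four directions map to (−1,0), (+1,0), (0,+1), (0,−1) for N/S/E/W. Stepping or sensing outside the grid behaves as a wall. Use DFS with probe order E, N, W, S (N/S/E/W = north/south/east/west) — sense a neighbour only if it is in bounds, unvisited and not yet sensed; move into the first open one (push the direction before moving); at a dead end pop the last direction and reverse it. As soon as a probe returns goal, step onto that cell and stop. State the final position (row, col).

·→ maze.sense(dir→east)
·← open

·→ stack.push(x→east)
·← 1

·→ maze.move(dir→east)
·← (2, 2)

·→ maze.sense(dir→east)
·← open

·→ stack.push(x→east)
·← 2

·→ maze.move(dir→east)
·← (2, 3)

·→ maze.sense(dir→east)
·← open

·→ stack.push(x→east)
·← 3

·→ maze.move(dir→east)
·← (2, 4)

·→ maze.sense(dir→east)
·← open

·→ stack.push(x→east)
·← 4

·→ maze.move(dir→east)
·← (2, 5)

·→ maze.sense(dir→north)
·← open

·→ stack.push(x→north)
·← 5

·→ maze.move(dir→north)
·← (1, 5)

·→ maze.sense(dir→north)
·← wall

·→ maze.sense(dir→west)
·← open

·→ stack.push(x→west)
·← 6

·→ maze.move(dir→west)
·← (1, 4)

·→ maze.sense(dir→north)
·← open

·→ stack.push(x→north)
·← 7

·→ maze.move(dir→north)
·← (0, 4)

·→ maze.sense(dir→west)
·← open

·→ stack.push(x→west)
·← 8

·→ maze.move(dir→west)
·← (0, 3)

·→ maze.sense(dir→west)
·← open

·→ stack.push(x→west)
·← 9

·→ maze.move(dir→west)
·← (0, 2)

·→ maze.sense(dir→west)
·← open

·→ stack.push(x→west)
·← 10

·→ maze.move(dir→west)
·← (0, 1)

·→ maze.sense(dir→west)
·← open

·→ stack.push(x→west)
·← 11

·→ maze.move(dir→west)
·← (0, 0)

·→ maze.sense(dir→south)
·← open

·→ stack.push(x→south)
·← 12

·→ maze.move(dir→south)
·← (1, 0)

·→ maze.sense(dir→east)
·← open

·→ stack.push(x→east)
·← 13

·→ maze.move(dir→east)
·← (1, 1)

·→ maze.sense(dir→east)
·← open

·→ stack.push(x→east)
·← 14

·→ maze.move(dir→east)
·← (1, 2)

·→ maze.sense(dir→east)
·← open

·→ stack.push(x→east)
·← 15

·→ maze.move(dir→east)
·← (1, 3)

·→ stack.pop()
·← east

·→ maze.move(dir→west)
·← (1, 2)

·→ stack.pop()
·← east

·→ maze.move(dir→west)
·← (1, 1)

·→ stack.pop()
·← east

·→ maze.move(dir→west)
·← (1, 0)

·→ maze.sense(dir→south)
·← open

·→ stack.push(x→south)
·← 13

·→ maze.move(dir→south)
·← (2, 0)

·→ maze.sense(dir→south)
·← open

·→ stack.push(x→south)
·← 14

·→ maze.move(dir→south)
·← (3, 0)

·→ maze.sense(dir→east)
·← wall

·→ maze.sense(dir→south)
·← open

·→ stack.push(x→south)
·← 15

·→ maze.move(dir→south)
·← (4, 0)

·→ maze.sense(dir→east)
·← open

·→ stack.push(x→east)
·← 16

·→ maze.move(dir→east)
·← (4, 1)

·→ maze.sense(dir→east)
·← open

·→ stack.push(x→east)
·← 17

·→ maze.move(dir→east)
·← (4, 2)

·→ maze.sense(dir→east)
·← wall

·→ maze.sense(dir→north)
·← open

·→ stack.push(x→north)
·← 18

·→ maze.move(dir→north)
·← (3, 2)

·→ maze.sense(dir→east)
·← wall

·→ stack.pop()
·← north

·→ maze.move(dir→south)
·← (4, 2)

·→ maze.sense(dir→south)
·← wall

·→ stack.pop()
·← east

·→ maze.move(dir→west)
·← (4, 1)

·→ maze.sense(dir→south)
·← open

·→ stack.push(x→south)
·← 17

·→ maze.move(dir→south)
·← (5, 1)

·→ maze.sense(dir→west)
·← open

·→ stack.push(x→west)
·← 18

·→ maze.move(dir→west)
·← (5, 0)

·→ maze.sense(dir→south)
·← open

·→ stack.push(x→south)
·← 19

·→ maze.move(dir→south)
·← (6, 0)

·→ maze.sense(dir→east)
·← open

·→ stack.push(x→east)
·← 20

·→ maze.move(dir→east)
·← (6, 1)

·→ maze.sense(dir→east)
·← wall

·→ maze.sense(dir→south)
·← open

·→ stack.push(x→south)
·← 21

·→ maze.move(dir→south)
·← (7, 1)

·→ maze.sense(dir→east)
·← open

·→ stack.push(x→east)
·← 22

·→ maze.move(dir→east)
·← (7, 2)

·→ maze.sense(dir→east)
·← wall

·→ maze.sense(dir→south)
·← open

·→ stack.push(x→south)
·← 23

·→ maze.move(dir→south)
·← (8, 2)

·→ maze.sense(dir→east)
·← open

·→ stack.push(x→east)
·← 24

·→ maze.move(dir→east)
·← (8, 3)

·→ maze.sense(dir→east)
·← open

·→ stack.push(x→east)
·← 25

·→ maze.move(dir→east)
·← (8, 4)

·→ maze.sense(dir→east)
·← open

·→ stack.push(x→east)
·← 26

·→ maze.move(dir→east)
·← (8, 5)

·→ maze.sense(dir→north)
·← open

·→ stack.push(x→north)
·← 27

·→ maze.move(dir→north)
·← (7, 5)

·→ maze.sense(dir→north)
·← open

·→ stack.push(x→north)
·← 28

·→ maze.move(dir→north)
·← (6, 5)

·→ maze.sense(dir→north)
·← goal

·→ maze.move(dir→north)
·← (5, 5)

Answer: (5, 5)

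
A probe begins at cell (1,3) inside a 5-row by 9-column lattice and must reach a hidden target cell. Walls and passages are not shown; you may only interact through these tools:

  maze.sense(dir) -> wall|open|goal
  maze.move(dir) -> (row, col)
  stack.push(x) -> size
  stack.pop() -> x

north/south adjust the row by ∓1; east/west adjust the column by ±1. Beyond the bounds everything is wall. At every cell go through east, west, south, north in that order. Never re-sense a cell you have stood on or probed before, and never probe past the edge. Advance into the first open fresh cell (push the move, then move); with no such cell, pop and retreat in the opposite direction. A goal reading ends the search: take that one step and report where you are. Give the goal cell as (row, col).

>>> maze.sense dir=east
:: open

>>> stack.push x=east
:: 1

>>> maze.move dir=east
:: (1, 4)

>>> maze.sense dir=east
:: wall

>>> maze.sense dir=south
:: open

>>> stack.push x=south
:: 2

>>> maze.move dir=south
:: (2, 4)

>>> maze.sense dir=east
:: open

>>> stack.push x=east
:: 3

>>> maze.move dir=east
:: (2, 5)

>>> maze.sense dir=east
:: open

>>> stack.push x=east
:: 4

>>> maze.move dir=east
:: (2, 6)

>>> maze.sense dir=east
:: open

>>> stack.push x=east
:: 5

>>> maze.move dir=east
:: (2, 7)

>>> maze.sense dir=east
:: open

>>> stack.push x=east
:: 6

>>> maze.move dir=east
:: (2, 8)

>>> maze.sense dir=south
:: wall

>>> maze.sense dir=north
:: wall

>>> stack.pop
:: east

>>> maze.move dir=west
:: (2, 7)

>>> maze.sense dir=south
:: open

>>> stack.push x=south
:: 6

>>> maze.move dir=south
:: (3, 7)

>>> maze.sense dir=west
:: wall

>>> maze.sense dir=south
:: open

>>> stack.push x=south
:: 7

>>> maze.move dir=south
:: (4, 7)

>>> maze.sense dir=east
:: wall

>>> maze.sense dir=west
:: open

>>> stack.push x=west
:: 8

>>> maze.move dir=west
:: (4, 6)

>>> maze.sense dir=west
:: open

>>> stack.push x=west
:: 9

>>> maze.move dir=west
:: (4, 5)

>>> maze.sense dir=west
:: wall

>>> maze.sense dir=north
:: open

>>> stack.push x=north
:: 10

>>> maze.move dir=north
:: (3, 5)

>>> maze.sense dir=west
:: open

>>> stack.push x=west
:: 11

>>> maze.move dir=west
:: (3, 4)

>>> maze.sense dir=west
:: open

>>> stack.push x=west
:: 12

>>> maze.move dir=west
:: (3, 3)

>>> maze.sense dir=west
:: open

>>> stack.push x=west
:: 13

>>> maze.move dir=west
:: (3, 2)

>>> maze.sense dir=west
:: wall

>>> maze.sense dir=south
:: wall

>>> maze.sense dir=north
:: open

>>> stack.push x=north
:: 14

>>> maze.move dir=north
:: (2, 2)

>>> maze.sense dir=east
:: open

>>> stack.push x=east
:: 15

>>> maze.move dir=east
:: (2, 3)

>>> stack.pop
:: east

>>> maze.move dir=west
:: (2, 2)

>>> maze.sense dir=west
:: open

>>> stack.push x=west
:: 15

>>> maze.move dir=west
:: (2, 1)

>>> maze.sense dir=west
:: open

>>> stack.push x=west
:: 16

>>> maze.move dir=west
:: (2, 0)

>>> maze.sense dir=south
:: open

>>> stack.push x=south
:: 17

>>> maze.move dir=south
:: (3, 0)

>>> maze.sense dir=south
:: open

>>> stack.push x=south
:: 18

>>> maze.move dir=south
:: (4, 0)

>>> maze.sense dir=east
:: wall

>>> stack.pop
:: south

>>> maze.move dir=north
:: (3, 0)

>>> stack.pop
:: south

>>> maze.move dir=north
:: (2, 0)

>>> maze.sense dir=north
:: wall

>>> stack.pop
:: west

>>> maze.move dir=east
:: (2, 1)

>>> maze.sense dir=north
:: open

>>> stack.push x=north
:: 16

>>> maze.move dir=north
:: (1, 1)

>>> maze.sense dir=east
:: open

>>> stack.push x=east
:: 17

>>> maze.move dir=east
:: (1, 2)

>>> maze.sense dir=north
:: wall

>>> stack.pop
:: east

>>> maze.move dir=west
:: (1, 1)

>>> maze.sense dir=north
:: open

>>> stack.push x=north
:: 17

>>> maze.move dir=north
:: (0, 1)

>>> maze.sense dir=west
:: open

>>> stack.push x=west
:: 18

>>> maze.move dir=west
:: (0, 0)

>>> stack.pop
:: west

>>> maze.move dir=east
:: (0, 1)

>>> stack.pop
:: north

>>> maze.move dir=south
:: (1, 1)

>>> stack.pop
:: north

>>> maze.move dir=south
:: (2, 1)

>>> stack.pop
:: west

>>> maze.move dir=east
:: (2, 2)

>>> stack.pop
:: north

>>> maze.move dir=south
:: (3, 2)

>>> stack.pop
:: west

>>> maze.move dir=east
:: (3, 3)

>>> maze.sense dir=south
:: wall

>>> stack.pop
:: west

>>> maze.move dir=east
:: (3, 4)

>>> stack.pop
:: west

>>> maze.move dir=east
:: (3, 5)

>>> stack.pop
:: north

>>> maze.move dir=south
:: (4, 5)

>>> stack.pop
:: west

>>> maze.move dir=east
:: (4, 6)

>>> stack.pop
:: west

>>> maze.move dir=east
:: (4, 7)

>>> stack.pop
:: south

>>> maze.move dir=north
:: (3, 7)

>>> stack.pop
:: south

>>> maze.move dir=north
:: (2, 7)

>>> maze.sense dir=north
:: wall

>>> stack.pop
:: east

>>> maze.move dir=west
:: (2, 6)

>>> maze.sense dir=north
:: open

>>> stack.push x=north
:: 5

>>> maze.move dir=north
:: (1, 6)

>>> maze.sense dir=north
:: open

>>> stack.push x=north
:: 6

>>> maze.move dir=north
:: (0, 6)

>>> maze.sense dir=east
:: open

>>> stack.push x=east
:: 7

>>> maze.move dir=east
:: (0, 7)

>>> maze.sense dir=east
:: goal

>>> maze.move dir=east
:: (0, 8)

Answer: (0, 8)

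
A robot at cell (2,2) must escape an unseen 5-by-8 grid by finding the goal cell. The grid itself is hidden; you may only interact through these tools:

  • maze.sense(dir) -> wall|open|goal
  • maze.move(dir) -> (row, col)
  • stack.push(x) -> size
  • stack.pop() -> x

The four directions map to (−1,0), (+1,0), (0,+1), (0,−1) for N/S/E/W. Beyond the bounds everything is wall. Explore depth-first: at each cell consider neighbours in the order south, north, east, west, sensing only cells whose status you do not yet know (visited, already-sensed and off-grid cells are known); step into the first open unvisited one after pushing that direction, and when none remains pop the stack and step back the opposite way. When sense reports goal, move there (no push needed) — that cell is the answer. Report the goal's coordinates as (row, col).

I use sense with dir: south, and observe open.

I call push with x: south, : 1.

I use move with dir: south, which returns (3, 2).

Using sense with dir: south, : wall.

Calling sense with dir: east, which returns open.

I use push with x: east, : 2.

I run move with dir: east, and see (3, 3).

I use sense with dir: south, giving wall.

Invoking sense with dir: north, yielding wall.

Invoking sense with dir: east, which returns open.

Using push with x: east, : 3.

Then move with dir: east, which returns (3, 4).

Invoking sense with dir: south, which returns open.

Using push with x: south, yielding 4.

I run move with dir: south, and get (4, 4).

Now I run sense with dir: east, → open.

I invoke push with x: east, — result: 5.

I invoke move with dir: east, — result: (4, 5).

I use sense with dir: north, and observe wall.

Now I run sense with dir: east, giving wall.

Then pop, — result: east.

Next I call move with dir: west, and get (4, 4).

Now I run pop(), → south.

I try move with dir: north, and see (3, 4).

Next I call sense with dir: north, giving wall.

Calling pop, which returns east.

Now I run move with dir: west, and observe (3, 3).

I invoke pop, and observe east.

Now I run move with dir: west, — result: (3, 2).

I call sense with dir: west, and see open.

I try push with x: west, and get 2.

Next I call move with dir: west, : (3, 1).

I try sense with dir: south, : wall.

I invoke sense with dir: north, yielding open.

Then push with x: north, and see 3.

I use move with dir: north, → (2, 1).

I call sense with dir: north, : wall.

Using sense with dir: west, giving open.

I run push with x: west, → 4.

Then move with dir: west, yielding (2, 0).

Now I run sense with dir: south, and see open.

I run push with x: south, yielding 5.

Using move with dir: south, : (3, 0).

Invoking sense with dir: south, — result: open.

I try push with x: south, yielding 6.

Invoking move with dir: south, which returns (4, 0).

Next I call pop, which returns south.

Using move with dir: north, → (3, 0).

Now I run pop, and observe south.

Now I run move with dir: north, : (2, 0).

I try sense with dir: north, : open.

I try push with x: north, → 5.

Invoking move with dir: north, : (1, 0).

I run sense with dir: north, yielding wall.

Next I call pop(), yielding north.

Calling move with dir: south, giving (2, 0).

Then pop, and get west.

Next I call move with dir: east, which returns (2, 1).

I run pop, which returns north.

Using move with dir: south, — result: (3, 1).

Invoking pop(), and observe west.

Then move with dir: east, : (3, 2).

Calling pop, giving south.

Now I run move with dir: north, : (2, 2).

Now I run sense with dir: north, yielding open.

I invoke push with x: north, → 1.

Next I call move with dir: north, and observe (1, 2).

Using sense with dir: north, and see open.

Using push with x: north, which returns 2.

Then move with dir: north, : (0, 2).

Invoking sense with dir: east, and observe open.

Using push with x: east, which returns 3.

Calling move with dir: east, which returns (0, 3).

I run sense with dir: south, → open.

Using push with x: south, and observe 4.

I use move with dir: south, which returns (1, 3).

Calling sense with dir: east, which returns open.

Calling push with x: east, and observe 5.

Calling move with dir: east, and observe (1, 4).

I invoke sense with dir: north, and observe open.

I use push with x: north, and get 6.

Invoking move with dir: north, yielding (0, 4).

Calling sense with dir: east, giving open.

I invoke push with x: east, and observe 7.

I call move with dir: east, yielding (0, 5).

I use sense with dir: south, and get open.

Next I call push with x: south, giving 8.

Next I call move with dir: south, and see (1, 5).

Using sense with dir: south, and observe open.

I try push with x: south, → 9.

I invoke move with dir: south, : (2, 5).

Next I call sense with dir: east, and observe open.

I use push with x: east, — result: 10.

I invoke move with dir: east, and get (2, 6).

I call sense with dir: south, : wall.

I use sense with dir: north, and observe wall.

I use sense with dir: east, which returns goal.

Calling move with dir: east, and see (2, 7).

Answer: (2, 7)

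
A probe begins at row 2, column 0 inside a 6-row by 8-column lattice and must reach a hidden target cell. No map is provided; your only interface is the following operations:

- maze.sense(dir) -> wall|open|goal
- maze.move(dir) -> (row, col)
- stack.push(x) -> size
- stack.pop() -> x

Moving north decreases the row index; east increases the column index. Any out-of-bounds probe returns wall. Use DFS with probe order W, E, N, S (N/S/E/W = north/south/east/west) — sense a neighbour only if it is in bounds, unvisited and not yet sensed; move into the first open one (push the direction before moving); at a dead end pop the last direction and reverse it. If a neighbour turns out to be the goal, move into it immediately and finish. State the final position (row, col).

-> maze.sense(east)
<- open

-> stack.push(east)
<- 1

-> maze.move(east)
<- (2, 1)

-> maze.sense(east)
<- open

-> stack.push(east)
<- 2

-> maze.move(east)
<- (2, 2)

-> maze.sense(east)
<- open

-> stack.push(east)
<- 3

-> maze.move(east)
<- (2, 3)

-> maze.sense(east)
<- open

-> stack.push(east)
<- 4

-> maze.move(east)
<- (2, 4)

-> maze.sense(east)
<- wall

-> maze.sense(north)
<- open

-> stack.push(north)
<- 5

-> maze.move(north)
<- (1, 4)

-> maze.sense(west)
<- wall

-> maze.sense(east)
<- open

-> stack.push(east)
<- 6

-> maze.move(east)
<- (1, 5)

-> maze.sense(east)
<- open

-> stack.push(east)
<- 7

-> maze.move(east)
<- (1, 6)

-> maze.sense(east)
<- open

-> stack.push(east)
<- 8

-> maze.move(east)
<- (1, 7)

-> maze.sense(north)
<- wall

-> maze.sense(south)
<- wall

-> stack.pop()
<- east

-> maze.move(west)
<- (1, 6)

-> maze.sense(north)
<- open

-> stack.push(north)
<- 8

-> maze.move(north)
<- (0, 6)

-> maze.sense(west)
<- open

-> stack.push(west)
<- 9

-> maze.move(west)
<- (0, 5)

-> maze.sense(west)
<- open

-> stack.push(west)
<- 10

-> maze.move(west)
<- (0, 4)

-> maze.sense(west)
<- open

-> stack.push(west)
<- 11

-> maze.move(west)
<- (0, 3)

-> maze.sense(west)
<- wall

-> stack.pop()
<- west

-> maze.move(east)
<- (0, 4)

-> stack.pop()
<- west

-> maze.move(east)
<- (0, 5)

-> stack.pop()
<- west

-> maze.move(east)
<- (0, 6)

-> stack.pop()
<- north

-> maze.move(south)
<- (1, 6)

-> maze.sense(south)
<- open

-> stack.push(south)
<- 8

-> maze.move(south)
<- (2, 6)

-> maze.sense(south)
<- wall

-> stack.pop()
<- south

-> maze.move(north)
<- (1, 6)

-> stack.pop()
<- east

-> maze.move(west)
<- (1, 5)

-> stack.pop()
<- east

-> maze.move(west)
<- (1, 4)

-> stack.pop()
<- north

-> maze.move(south)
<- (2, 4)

-> maze.sense(south)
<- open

-> stack.push(south)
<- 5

-> maze.move(south)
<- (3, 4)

-> maze.sense(west)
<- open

-> stack.push(west)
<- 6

-> maze.move(west)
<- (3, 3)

-> maze.sense(west)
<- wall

-> maze.sense(south)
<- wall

-> stack.pop()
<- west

-> maze.move(east)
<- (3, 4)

-> maze.sense(east)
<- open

-> stack.push(east)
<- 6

-> maze.move(east)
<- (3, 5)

-> maze.sense(south)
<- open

-> stack.push(south)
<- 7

-> maze.move(south)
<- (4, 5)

-> maze.sense(west)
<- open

-> stack.push(west)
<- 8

-> maze.move(west)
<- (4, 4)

-> maze.sense(south)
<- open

-> stack.push(south)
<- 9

-> maze.move(south)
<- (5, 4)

-> maze.sense(west)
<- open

-> stack.push(west)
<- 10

-> maze.move(west)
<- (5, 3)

-> maze.sense(west)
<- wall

-> stack.pop()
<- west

-> maze.move(east)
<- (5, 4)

-> maze.sense(east)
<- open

-> stack.push(east)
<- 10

-> maze.move(east)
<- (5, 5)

-> maze.sense(east)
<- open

-> stack.push(east)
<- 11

-> maze.move(east)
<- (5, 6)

-> maze.sense(east)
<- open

-> stack.push(east)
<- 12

-> maze.move(east)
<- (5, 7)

-> maze.sense(north)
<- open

-> stack.push(north)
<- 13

-> maze.move(north)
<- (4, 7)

-> maze.sense(west)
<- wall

-> maze.sense(north)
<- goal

-> maze.move(north)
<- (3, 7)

Answer: (3, 7)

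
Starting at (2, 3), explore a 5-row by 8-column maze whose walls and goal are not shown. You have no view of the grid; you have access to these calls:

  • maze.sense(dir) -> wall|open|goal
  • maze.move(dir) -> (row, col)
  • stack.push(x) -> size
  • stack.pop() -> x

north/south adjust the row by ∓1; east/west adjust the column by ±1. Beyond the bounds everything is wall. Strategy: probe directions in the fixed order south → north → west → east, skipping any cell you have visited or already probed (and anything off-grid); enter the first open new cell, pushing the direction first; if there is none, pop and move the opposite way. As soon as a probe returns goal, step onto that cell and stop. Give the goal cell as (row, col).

I invoke maze.sense(dir=south), — result: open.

Using stack.push(x=south), and get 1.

I run maze.move(dir=south), yielding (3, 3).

I use maze.sense(dir=south), giving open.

Then stack.push(x=south), which returns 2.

Then maze.move(dir=south), yielding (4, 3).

I run maze.sense(dir=west), and observe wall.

I try maze.sense(dir=east), which returns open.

I use stack.push(x=east), which returns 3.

Then maze.move(dir=east), → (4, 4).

Invoking maze.sense(dir=north), and see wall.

Using maze.sense(dir=east), and see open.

Invoking stack.push(x=east), giving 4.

I call maze.move(dir=east), giving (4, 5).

Next I call maze.sense(dir=north), → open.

Then stack.push(x=north), : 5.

Calling maze.move(dir=north), and observe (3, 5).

I use maze.sense(dir=north), — result: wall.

I invoke maze.sense(dir=east), : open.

Next I call stack.push(x=east), and observe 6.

Using maze.move(dir=east), and see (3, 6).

I invoke maze.sense(dir=south), and observe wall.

I use maze.sense(dir=north), yielding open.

Next I call stack.push(x=north), and get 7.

I invoke maze.move(dir=north), yielding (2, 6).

I invoke maze.sense(dir=north), → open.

I invoke stack.push(x=north), which returns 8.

Then maze.move(dir=north), — result: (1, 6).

I call maze.sense(dir=north), and get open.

I call stack.push(x=north), → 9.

I invoke maze.move(dir=north), which returns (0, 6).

I try maze.sense(dir=west), giving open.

Invoking stack.push(x=west), and see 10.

Calling maze.move(dir=west), and see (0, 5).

Invoking maze.sense(dir=south), which returns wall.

Calling maze.sense(dir=west), yielding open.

Next I call stack.push(x=west), → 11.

I call maze.move(dir=west), giving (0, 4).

Next I call maze.sense(dir=south), — result: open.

I invoke stack.push(x=south), — result: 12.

Then maze.move(dir=south), and observe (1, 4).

Calling maze.sense(dir=south), → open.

I call stack.push(x=south), yielding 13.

Now I run maze.move(dir=south), which returns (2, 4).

I call stack.pop(), yielding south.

Using maze.move(dir=north), and observe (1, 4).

Invoking maze.sense(dir=west), and get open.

Next I call stack.push(x=west), giving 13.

Invoking maze.move(dir=west), yielding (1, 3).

Calling maze.sense(dir=north), : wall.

Next I call maze.sense(dir=west), and observe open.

I call stack.push(x=west), giving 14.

I run maze.move(dir=west), and get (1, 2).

Calling maze.sense(dir=south), and observe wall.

Next I call maze.sense(dir=north), giving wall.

Using maze.sense(dir=west), and observe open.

Then stack.push(x=west), — result: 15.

I use maze.move(dir=west), — result: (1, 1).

I invoke maze.sense(dir=south), which returns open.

Calling stack.push(x=south), → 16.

Calling maze.move(dir=south), → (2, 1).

Invoking maze.sense(dir=south), → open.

I call stack.push(x=south), : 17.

I call maze.move(dir=south), — result: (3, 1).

Calling maze.sense(dir=south), and get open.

I invoke stack.push(x=south), giving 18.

I try maze.move(dir=south), and see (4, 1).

I run maze.sense(dir=west), — result: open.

I call stack.push(x=west), — result: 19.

I call maze.move(dir=west), → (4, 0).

I try maze.sense(dir=north), yielding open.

I use stack.push(x=north), — result: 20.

Using maze.move(dir=north), giving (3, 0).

I try maze.sense(dir=north), and observe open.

I call stack.push(x=north), : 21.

Using maze.move(dir=north), and get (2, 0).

I call maze.sense(dir=north), and observe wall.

Then stack.pop(), and get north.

Now I run maze.move(dir=south), and observe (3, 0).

Invoking stack.pop(), which returns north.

I run maze.move(dir=south), and see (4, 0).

Invoking stack.pop, : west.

I try maze.move(dir=east), and see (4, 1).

I try stack.pop, — result: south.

Next I call maze.move(dir=north), and observe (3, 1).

I call maze.sense(dir=east), and observe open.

Calling stack.push(x=east), — result: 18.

I invoke maze.move(dir=east), — result: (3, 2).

I use stack.pop, giving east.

I invoke maze.move(dir=west), : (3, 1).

Now I run stack.pop, : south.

I try maze.move(dir=north), yielding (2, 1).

I use stack.pop(), giving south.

I call maze.move(dir=north), which returns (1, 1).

Next I call maze.sense(dir=north), and observe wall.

I call stack.pop, which returns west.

Invoking maze.move(dir=east), which returns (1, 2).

I call stack.pop, : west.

I try maze.move(dir=east), and observe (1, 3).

Now I run stack.pop(), and see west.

Then maze.move(dir=east), which returns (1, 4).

I try stack.pop(), giving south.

Then maze.move(dir=north), — result: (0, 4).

Next I call stack.pop(), : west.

I call maze.move(dir=east), : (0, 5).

I use stack.pop(), → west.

Now I run maze.move(dir=east), which returns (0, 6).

Next I call maze.sense(dir=east), and see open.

Using stack.push(x=east), : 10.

I run maze.move(dir=east), : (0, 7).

I try maze.sense(dir=south), which returns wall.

I invoke stack.pop, which returns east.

I use maze.move(dir=west), and observe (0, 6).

I invoke stack.pop, → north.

I try maze.move(dir=south), and see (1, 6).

Calling stack.pop, giving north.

I call maze.move(dir=south), giving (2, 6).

I try maze.sense(dir=east), and observe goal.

I invoke maze.move(dir=east), : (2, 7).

Answer: (2, 7)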